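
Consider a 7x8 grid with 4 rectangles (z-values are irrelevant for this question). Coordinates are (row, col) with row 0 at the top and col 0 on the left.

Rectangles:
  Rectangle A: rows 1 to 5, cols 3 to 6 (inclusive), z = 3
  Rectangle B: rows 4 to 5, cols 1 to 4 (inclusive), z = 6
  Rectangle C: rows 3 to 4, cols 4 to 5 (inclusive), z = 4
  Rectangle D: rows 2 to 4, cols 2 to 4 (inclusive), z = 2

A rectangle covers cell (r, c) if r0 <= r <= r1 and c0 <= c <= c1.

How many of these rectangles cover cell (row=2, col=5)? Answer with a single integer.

Check cell (2,5):
  A: rows 1-5 cols 3-6 -> covers
  B: rows 4-5 cols 1-4 -> outside (row miss)
  C: rows 3-4 cols 4-5 -> outside (row miss)
  D: rows 2-4 cols 2-4 -> outside (col miss)
Count covering = 1

Answer: 1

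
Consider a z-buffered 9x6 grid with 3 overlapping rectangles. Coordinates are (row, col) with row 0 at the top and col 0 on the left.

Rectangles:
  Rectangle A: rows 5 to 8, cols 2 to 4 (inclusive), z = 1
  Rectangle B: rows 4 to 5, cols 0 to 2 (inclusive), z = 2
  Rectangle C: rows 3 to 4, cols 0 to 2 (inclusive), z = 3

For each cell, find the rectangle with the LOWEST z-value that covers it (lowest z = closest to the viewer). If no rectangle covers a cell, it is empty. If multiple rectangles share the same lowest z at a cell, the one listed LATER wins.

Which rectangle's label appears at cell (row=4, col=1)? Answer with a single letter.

Check cell (4,1):
  A: rows 5-8 cols 2-4 -> outside (row miss)
  B: rows 4-5 cols 0-2 z=2 -> covers; best now B (z=2)
  C: rows 3-4 cols 0-2 z=3 -> covers; best now B (z=2)
Winner: B at z=2

Answer: B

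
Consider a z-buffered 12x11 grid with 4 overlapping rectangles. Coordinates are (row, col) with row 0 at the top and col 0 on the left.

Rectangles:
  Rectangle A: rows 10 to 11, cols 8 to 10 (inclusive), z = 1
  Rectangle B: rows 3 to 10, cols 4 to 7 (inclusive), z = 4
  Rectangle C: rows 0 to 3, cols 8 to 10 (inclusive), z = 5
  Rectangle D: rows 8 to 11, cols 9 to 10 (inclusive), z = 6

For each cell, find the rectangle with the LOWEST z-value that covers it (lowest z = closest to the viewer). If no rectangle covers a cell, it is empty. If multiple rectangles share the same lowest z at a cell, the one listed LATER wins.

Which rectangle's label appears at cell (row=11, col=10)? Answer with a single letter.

Answer: A

Derivation:
Check cell (11,10):
  A: rows 10-11 cols 8-10 z=1 -> covers; best now A (z=1)
  B: rows 3-10 cols 4-7 -> outside (row miss)
  C: rows 0-3 cols 8-10 -> outside (row miss)
  D: rows 8-11 cols 9-10 z=6 -> covers; best now A (z=1)
Winner: A at z=1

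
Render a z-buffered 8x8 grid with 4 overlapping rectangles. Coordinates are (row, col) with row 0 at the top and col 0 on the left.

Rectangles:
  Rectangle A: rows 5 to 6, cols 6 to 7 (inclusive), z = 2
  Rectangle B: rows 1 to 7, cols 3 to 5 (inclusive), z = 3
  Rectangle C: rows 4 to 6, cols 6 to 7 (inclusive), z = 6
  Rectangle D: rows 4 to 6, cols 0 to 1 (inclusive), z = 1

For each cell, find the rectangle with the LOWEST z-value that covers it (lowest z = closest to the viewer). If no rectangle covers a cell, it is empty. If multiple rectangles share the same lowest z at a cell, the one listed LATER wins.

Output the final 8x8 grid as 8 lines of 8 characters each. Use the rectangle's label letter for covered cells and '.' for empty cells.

........
...BBB..
...BBB..
...BBB..
DD.BBBCC
DD.BBBAA
DD.BBBAA
...BBB..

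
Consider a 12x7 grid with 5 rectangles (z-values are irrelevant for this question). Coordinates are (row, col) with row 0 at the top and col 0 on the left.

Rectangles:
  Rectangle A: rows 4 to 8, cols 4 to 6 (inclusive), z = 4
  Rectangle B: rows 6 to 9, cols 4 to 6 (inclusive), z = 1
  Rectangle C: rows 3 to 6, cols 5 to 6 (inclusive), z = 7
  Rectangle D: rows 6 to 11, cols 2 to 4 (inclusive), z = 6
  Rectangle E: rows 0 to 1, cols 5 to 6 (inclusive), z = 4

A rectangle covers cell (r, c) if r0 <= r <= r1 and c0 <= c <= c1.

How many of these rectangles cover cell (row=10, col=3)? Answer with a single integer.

Check cell (10,3):
  A: rows 4-8 cols 4-6 -> outside (row miss)
  B: rows 6-9 cols 4-6 -> outside (row miss)
  C: rows 3-6 cols 5-6 -> outside (row miss)
  D: rows 6-11 cols 2-4 -> covers
  E: rows 0-1 cols 5-6 -> outside (row miss)
Count covering = 1

Answer: 1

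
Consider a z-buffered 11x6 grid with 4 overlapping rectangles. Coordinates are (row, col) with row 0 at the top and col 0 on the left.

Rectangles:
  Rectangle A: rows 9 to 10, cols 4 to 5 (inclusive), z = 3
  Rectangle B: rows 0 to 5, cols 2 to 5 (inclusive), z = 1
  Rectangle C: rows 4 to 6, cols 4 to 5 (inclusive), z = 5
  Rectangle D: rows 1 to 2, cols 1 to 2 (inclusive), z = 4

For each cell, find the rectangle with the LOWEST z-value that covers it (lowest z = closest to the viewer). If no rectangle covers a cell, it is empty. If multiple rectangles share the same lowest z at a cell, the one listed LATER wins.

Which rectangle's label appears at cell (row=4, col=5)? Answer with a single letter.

Check cell (4,5):
  A: rows 9-10 cols 4-5 -> outside (row miss)
  B: rows 0-5 cols 2-5 z=1 -> covers; best now B (z=1)
  C: rows 4-6 cols 4-5 z=5 -> covers; best now B (z=1)
  D: rows 1-2 cols 1-2 -> outside (row miss)
Winner: B at z=1

Answer: B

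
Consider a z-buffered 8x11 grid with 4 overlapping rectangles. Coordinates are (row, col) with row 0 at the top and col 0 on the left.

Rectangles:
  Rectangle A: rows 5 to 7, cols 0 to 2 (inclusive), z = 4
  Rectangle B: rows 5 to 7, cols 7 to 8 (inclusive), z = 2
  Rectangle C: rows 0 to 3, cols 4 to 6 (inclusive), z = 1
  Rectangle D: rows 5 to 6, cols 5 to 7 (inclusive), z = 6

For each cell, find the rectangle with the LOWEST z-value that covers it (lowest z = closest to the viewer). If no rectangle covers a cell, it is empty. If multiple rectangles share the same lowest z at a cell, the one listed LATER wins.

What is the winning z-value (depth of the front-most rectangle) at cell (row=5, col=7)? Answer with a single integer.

Check cell (5,7):
  A: rows 5-7 cols 0-2 -> outside (col miss)
  B: rows 5-7 cols 7-8 z=2 -> covers; best now B (z=2)
  C: rows 0-3 cols 4-6 -> outside (row miss)
  D: rows 5-6 cols 5-7 z=6 -> covers; best now B (z=2)
Winner: B at z=2

Answer: 2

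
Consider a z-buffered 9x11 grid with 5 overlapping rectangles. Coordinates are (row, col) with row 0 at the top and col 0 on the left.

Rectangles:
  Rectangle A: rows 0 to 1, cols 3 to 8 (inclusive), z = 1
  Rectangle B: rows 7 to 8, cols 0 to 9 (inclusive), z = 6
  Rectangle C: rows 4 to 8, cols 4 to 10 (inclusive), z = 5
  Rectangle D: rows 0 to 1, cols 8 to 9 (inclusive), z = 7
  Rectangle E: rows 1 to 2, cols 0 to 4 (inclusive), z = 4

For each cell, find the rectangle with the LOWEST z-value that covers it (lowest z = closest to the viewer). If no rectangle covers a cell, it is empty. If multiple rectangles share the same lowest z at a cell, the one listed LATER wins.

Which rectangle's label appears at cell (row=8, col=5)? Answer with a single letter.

Answer: C

Derivation:
Check cell (8,5):
  A: rows 0-1 cols 3-8 -> outside (row miss)
  B: rows 7-8 cols 0-9 z=6 -> covers; best now B (z=6)
  C: rows 4-8 cols 4-10 z=5 -> covers; best now C (z=5)
  D: rows 0-1 cols 8-9 -> outside (row miss)
  E: rows 1-2 cols 0-4 -> outside (row miss)
Winner: C at z=5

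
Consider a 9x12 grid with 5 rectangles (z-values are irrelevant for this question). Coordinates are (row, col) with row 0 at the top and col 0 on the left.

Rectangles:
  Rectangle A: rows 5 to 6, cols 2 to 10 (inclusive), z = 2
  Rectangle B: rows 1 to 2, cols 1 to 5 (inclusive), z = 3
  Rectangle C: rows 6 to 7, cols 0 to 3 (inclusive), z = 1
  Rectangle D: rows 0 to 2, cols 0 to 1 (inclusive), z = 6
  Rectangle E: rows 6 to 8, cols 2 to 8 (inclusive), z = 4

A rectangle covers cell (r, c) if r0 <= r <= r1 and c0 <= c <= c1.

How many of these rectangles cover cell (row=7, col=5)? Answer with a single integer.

Check cell (7,5):
  A: rows 5-6 cols 2-10 -> outside (row miss)
  B: rows 1-2 cols 1-5 -> outside (row miss)
  C: rows 6-7 cols 0-3 -> outside (col miss)
  D: rows 0-2 cols 0-1 -> outside (row miss)
  E: rows 6-8 cols 2-8 -> covers
Count covering = 1

Answer: 1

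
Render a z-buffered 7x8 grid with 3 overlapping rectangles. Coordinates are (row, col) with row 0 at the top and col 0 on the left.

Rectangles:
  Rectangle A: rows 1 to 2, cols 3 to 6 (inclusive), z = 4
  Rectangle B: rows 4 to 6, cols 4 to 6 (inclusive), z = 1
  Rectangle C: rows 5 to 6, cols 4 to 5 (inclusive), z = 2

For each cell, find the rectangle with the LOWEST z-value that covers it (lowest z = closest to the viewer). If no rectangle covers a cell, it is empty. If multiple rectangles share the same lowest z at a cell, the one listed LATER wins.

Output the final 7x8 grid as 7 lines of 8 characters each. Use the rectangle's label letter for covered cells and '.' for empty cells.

........
...AAAA.
...AAAA.
........
....BBB.
....BBB.
....BBB.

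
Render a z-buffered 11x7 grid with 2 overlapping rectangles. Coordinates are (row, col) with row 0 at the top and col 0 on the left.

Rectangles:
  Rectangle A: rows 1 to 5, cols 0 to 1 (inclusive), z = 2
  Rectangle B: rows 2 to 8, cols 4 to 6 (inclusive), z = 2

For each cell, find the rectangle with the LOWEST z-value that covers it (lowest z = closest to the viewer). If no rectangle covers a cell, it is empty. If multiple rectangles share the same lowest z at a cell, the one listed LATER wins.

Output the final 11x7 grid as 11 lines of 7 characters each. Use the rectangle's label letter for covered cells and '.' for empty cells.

.......
AA.....
AA..BBB
AA..BBB
AA..BBB
AA..BBB
....BBB
....BBB
....BBB
.......
.......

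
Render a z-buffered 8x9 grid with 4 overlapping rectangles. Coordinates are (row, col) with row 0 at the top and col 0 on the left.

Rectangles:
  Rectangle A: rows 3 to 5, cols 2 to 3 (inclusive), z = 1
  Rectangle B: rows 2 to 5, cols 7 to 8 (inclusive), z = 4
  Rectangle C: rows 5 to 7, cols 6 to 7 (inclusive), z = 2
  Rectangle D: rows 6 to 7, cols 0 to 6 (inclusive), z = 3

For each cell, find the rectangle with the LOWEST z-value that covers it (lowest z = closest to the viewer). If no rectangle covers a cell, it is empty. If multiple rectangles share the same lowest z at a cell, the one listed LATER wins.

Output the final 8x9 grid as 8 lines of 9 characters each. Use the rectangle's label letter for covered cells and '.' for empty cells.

.........
.........
.......BB
..AA...BB
..AA...BB
..AA..CCB
DDDDDDCC.
DDDDDDCC.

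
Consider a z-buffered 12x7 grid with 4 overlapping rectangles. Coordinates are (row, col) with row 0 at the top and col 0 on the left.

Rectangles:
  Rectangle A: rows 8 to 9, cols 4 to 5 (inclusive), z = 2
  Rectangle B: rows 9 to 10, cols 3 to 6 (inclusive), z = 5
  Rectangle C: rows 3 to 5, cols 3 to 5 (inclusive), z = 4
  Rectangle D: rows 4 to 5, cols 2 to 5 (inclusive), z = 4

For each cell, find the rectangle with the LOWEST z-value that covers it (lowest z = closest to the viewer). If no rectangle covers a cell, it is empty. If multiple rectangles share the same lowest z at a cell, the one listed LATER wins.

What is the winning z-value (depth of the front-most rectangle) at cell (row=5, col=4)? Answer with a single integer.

Check cell (5,4):
  A: rows 8-9 cols 4-5 -> outside (row miss)
  B: rows 9-10 cols 3-6 -> outside (row miss)
  C: rows 3-5 cols 3-5 z=4 -> covers; best now C (z=4)
  D: rows 4-5 cols 2-5 z=4 -> covers; best now D (z=4)
Winner: D at z=4

Answer: 4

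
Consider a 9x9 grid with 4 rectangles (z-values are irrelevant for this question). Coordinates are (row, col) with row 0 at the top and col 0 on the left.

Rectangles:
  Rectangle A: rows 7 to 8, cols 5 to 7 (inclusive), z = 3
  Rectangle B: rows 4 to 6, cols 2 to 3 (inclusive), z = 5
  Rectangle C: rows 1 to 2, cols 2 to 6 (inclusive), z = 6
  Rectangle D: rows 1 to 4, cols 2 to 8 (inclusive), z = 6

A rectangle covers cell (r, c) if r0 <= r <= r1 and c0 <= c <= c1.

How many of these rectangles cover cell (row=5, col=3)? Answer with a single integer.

Check cell (5,3):
  A: rows 7-8 cols 5-7 -> outside (row miss)
  B: rows 4-6 cols 2-3 -> covers
  C: rows 1-2 cols 2-6 -> outside (row miss)
  D: rows 1-4 cols 2-8 -> outside (row miss)
Count covering = 1

Answer: 1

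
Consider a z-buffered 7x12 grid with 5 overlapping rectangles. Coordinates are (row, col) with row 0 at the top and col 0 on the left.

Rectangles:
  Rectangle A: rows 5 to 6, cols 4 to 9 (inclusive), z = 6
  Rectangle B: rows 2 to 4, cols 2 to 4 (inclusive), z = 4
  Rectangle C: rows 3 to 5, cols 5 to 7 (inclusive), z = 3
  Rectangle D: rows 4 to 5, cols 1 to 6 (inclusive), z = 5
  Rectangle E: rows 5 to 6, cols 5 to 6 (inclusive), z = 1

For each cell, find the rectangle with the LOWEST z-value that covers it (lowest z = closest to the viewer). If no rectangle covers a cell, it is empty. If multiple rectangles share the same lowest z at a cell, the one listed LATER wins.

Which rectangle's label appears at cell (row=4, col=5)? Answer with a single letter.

Answer: C

Derivation:
Check cell (4,5):
  A: rows 5-6 cols 4-9 -> outside (row miss)
  B: rows 2-4 cols 2-4 -> outside (col miss)
  C: rows 3-5 cols 5-7 z=3 -> covers; best now C (z=3)
  D: rows 4-5 cols 1-6 z=5 -> covers; best now C (z=3)
  E: rows 5-6 cols 5-6 -> outside (row miss)
Winner: C at z=3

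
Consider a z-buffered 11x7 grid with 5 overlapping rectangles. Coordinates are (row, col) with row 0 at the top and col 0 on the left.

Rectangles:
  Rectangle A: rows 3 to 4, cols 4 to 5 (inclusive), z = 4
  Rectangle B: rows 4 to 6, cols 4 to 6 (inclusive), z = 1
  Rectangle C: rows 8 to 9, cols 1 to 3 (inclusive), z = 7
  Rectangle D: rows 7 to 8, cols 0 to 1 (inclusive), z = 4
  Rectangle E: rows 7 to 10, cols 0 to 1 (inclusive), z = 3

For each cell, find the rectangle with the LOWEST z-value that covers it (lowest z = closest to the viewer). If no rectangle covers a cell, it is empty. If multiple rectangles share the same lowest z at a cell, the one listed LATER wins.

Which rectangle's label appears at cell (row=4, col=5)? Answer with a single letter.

Answer: B

Derivation:
Check cell (4,5):
  A: rows 3-4 cols 4-5 z=4 -> covers; best now A (z=4)
  B: rows 4-6 cols 4-6 z=1 -> covers; best now B (z=1)
  C: rows 8-9 cols 1-3 -> outside (row miss)
  D: rows 7-8 cols 0-1 -> outside (row miss)
  E: rows 7-10 cols 0-1 -> outside (row miss)
Winner: B at z=1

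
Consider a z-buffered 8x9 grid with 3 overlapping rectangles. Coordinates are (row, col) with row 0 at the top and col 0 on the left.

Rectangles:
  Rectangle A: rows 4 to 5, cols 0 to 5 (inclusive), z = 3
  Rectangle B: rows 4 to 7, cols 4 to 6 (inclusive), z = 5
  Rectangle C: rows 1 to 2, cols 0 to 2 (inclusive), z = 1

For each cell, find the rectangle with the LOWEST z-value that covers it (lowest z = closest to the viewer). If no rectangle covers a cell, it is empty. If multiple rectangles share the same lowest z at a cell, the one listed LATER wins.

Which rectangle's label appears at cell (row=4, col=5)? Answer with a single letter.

Answer: A

Derivation:
Check cell (4,5):
  A: rows 4-5 cols 0-5 z=3 -> covers; best now A (z=3)
  B: rows 4-7 cols 4-6 z=5 -> covers; best now A (z=3)
  C: rows 1-2 cols 0-2 -> outside (row miss)
Winner: A at z=3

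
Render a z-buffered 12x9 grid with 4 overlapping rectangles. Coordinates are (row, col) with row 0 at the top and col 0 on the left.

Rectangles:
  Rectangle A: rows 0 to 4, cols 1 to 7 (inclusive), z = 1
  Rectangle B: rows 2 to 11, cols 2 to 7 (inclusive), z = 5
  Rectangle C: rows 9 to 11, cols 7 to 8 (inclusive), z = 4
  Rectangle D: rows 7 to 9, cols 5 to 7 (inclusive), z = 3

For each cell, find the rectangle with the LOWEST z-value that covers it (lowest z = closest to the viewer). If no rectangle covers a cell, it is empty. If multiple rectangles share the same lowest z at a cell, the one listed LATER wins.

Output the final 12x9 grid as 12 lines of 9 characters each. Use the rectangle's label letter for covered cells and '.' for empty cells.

.AAAAAAA.
.AAAAAAA.
.AAAAAAA.
.AAAAAAA.
.AAAAAAA.
..BBBBBB.
..BBBBBB.
..BBBDDD.
..BBBDDD.
..BBBDDDC
..BBBBBCC
..BBBBBCC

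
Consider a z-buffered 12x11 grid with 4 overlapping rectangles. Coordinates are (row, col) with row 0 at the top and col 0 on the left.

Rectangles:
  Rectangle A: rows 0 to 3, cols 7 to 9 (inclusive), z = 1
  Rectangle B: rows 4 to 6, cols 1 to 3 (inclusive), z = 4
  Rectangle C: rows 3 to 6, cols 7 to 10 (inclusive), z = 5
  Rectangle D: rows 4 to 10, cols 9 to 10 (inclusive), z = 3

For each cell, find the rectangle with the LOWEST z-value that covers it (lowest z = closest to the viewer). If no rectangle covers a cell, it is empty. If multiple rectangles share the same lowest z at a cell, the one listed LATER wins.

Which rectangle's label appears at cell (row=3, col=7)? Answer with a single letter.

Answer: A

Derivation:
Check cell (3,7):
  A: rows 0-3 cols 7-9 z=1 -> covers; best now A (z=1)
  B: rows 4-6 cols 1-3 -> outside (row miss)
  C: rows 3-6 cols 7-10 z=5 -> covers; best now A (z=1)
  D: rows 4-10 cols 9-10 -> outside (row miss)
Winner: A at z=1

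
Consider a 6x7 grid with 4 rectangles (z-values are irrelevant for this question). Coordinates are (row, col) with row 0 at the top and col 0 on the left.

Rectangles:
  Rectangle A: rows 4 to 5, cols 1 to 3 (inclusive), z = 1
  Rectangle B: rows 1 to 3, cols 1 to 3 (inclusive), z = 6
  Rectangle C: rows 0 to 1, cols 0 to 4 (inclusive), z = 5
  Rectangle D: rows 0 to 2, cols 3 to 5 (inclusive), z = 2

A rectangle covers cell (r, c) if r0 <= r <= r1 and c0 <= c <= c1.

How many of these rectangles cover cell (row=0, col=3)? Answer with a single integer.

Check cell (0,3):
  A: rows 4-5 cols 1-3 -> outside (row miss)
  B: rows 1-3 cols 1-3 -> outside (row miss)
  C: rows 0-1 cols 0-4 -> covers
  D: rows 0-2 cols 3-5 -> covers
Count covering = 2

Answer: 2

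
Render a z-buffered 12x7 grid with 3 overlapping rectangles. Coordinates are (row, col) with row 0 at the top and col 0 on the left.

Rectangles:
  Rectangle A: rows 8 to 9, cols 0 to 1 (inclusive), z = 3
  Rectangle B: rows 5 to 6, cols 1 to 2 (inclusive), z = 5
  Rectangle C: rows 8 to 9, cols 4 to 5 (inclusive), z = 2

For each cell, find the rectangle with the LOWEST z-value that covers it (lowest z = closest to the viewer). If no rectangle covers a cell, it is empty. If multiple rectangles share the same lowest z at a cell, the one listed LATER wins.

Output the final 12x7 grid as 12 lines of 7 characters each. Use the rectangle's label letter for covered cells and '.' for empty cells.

.......
.......
.......
.......
.......
.BB....
.BB....
.......
AA..CC.
AA..CC.
.......
.......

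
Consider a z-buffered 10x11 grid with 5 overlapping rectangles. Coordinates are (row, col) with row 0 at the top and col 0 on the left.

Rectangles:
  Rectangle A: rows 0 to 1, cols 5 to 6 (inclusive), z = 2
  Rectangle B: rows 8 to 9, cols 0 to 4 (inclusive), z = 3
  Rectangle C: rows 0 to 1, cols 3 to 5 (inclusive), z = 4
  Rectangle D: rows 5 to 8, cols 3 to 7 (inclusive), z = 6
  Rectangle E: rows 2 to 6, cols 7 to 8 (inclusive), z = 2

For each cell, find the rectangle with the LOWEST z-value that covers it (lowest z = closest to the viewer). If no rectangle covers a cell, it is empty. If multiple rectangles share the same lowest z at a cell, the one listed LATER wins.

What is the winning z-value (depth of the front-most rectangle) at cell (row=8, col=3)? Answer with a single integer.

Answer: 3

Derivation:
Check cell (8,3):
  A: rows 0-1 cols 5-6 -> outside (row miss)
  B: rows 8-9 cols 0-4 z=3 -> covers; best now B (z=3)
  C: rows 0-1 cols 3-5 -> outside (row miss)
  D: rows 5-8 cols 3-7 z=6 -> covers; best now B (z=3)
  E: rows 2-6 cols 7-8 -> outside (row miss)
Winner: B at z=3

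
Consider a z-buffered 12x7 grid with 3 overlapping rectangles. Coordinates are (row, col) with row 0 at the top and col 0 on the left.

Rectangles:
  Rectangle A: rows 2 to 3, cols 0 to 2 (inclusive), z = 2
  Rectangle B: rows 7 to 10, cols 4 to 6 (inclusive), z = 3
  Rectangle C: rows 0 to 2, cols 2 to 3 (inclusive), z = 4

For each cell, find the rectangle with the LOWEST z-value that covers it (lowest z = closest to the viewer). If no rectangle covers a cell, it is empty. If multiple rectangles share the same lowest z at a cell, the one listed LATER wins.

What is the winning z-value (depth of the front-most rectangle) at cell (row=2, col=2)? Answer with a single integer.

Check cell (2,2):
  A: rows 2-3 cols 0-2 z=2 -> covers; best now A (z=2)
  B: rows 7-10 cols 4-6 -> outside (row miss)
  C: rows 0-2 cols 2-3 z=4 -> covers; best now A (z=2)
Winner: A at z=2

Answer: 2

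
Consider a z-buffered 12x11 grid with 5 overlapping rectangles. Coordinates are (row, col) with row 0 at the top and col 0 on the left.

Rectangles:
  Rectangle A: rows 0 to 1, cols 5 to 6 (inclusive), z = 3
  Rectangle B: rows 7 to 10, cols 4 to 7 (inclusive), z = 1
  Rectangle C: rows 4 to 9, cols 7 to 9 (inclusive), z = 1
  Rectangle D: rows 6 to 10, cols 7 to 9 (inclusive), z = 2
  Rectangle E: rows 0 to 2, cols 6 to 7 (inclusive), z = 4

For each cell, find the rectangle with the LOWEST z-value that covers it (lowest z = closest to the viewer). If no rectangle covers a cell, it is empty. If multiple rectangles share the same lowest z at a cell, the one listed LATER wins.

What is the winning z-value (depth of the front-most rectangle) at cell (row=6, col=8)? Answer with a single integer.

Check cell (6,8):
  A: rows 0-1 cols 5-6 -> outside (row miss)
  B: rows 7-10 cols 4-7 -> outside (row miss)
  C: rows 4-9 cols 7-9 z=1 -> covers; best now C (z=1)
  D: rows 6-10 cols 7-9 z=2 -> covers; best now C (z=1)
  E: rows 0-2 cols 6-7 -> outside (row miss)
Winner: C at z=1

Answer: 1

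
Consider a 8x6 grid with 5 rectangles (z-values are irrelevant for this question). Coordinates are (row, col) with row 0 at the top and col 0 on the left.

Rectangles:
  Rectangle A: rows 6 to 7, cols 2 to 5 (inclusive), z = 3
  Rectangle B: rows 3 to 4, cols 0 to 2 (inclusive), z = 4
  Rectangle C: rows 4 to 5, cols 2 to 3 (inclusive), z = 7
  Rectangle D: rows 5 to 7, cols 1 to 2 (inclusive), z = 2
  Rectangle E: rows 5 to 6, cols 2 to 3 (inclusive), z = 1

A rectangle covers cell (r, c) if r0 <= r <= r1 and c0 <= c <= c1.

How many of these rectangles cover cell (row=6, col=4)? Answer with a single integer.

Check cell (6,4):
  A: rows 6-7 cols 2-5 -> covers
  B: rows 3-4 cols 0-2 -> outside (row miss)
  C: rows 4-5 cols 2-3 -> outside (row miss)
  D: rows 5-7 cols 1-2 -> outside (col miss)
  E: rows 5-6 cols 2-3 -> outside (col miss)
Count covering = 1

Answer: 1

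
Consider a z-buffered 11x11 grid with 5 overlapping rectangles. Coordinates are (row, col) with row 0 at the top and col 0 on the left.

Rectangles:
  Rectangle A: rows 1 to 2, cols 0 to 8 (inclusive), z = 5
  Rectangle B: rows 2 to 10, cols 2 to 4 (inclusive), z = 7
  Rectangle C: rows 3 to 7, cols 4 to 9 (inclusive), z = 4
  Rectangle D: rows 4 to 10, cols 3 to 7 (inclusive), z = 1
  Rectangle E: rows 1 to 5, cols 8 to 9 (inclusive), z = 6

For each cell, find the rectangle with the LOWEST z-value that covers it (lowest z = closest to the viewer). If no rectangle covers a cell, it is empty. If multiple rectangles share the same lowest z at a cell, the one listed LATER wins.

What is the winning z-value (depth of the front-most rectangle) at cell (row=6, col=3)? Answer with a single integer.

Answer: 1

Derivation:
Check cell (6,3):
  A: rows 1-2 cols 0-8 -> outside (row miss)
  B: rows 2-10 cols 2-4 z=7 -> covers; best now B (z=7)
  C: rows 3-7 cols 4-9 -> outside (col miss)
  D: rows 4-10 cols 3-7 z=1 -> covers; best now D (z=1)
  E: rows 1-5 cols 8-9 -> outside (row miss)
Winner: D at z=1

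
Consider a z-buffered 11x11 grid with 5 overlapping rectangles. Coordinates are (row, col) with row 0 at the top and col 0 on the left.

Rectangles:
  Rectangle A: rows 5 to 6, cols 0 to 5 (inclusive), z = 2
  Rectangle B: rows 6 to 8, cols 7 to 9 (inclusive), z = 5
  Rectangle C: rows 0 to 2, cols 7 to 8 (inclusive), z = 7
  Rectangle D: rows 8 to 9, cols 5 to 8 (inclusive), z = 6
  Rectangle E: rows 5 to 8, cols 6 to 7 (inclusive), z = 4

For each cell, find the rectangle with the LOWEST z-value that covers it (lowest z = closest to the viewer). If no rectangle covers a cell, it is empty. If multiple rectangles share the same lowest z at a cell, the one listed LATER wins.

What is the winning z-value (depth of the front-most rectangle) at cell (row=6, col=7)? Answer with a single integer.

Check cell (6,7):
  A: rows 5-6 cols 0-5 -> outside (col miss)
  B: rows 6-8 cols 7-9 z=5 -> covers; best now B (z=5)
  C: rows 0-2 cols 7-8 -> outside (row miss)
  D: rows 8-9 cols 5-8 -> outside (row miss)
  E: rows 5-8 cols 6-7 z=4 -> covers; best now E (z=4)
Winner: E at z=4

Answer: 4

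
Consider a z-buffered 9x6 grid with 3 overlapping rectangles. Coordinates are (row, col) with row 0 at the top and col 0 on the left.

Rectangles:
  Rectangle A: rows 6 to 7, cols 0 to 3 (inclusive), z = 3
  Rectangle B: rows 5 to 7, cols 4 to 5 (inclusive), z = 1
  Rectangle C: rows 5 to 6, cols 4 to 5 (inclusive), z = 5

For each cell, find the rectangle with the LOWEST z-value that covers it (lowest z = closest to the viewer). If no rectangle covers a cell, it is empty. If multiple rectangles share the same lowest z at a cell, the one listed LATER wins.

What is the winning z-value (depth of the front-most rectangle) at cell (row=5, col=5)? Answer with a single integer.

Check cell (5,5):
  A: rows 6-7 cols 0-3 -> outside (row miss)
  B: rows 5-7 cols 4-5 z=1 -> covers; best now B (z=1)
  C: rows 5-6 cols 4-5 z=5 -> covers; best now B (z=1)
Winner: B at z=1

Answer: 1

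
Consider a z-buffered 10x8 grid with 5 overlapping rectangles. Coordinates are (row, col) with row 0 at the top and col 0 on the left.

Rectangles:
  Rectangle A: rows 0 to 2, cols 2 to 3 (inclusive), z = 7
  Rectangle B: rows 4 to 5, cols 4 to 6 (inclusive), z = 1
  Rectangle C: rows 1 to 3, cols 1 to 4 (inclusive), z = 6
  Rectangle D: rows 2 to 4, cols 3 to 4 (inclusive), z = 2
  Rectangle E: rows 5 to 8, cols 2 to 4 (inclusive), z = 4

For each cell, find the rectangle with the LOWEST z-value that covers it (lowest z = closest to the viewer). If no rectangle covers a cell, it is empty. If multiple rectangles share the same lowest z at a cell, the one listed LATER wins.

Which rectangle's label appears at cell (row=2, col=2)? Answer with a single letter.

Answer: C

Derivation:
Check cell (2,2):
  A: rows 0-2 cols 2-3 z=7 -> covers; best now A (z=7)
  B: rows 4-5 cols 4-6 -> outside (row miss)
  C: rows 1-3 cols 1-4 z=6 -> covers; best now C (z=6)
  D: rows 2-4 cols 3-4 -> outside (col miss)
  E: rows 5-8 cols 2-4 -> outside (row miss)
Winner: C at z=6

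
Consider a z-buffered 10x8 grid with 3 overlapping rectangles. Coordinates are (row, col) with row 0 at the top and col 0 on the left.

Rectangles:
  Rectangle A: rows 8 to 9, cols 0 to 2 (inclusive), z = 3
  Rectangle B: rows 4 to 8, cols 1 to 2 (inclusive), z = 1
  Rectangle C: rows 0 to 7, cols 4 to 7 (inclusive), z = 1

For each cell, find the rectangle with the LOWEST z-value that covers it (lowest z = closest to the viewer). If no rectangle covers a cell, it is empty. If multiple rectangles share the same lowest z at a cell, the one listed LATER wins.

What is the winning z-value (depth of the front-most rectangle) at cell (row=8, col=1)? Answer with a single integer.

Check cell (8,1):
  A: rows 8-9 cols 0-2 z=3 -> covers; best now A (z=3)
  B: rows 4-8 cols 1-2 z=1 -> covers; best now B (z=1)
  C: rows 0-7 cols 4-7 -> outside (row miss)
Winner: B at z=1

Answer: 1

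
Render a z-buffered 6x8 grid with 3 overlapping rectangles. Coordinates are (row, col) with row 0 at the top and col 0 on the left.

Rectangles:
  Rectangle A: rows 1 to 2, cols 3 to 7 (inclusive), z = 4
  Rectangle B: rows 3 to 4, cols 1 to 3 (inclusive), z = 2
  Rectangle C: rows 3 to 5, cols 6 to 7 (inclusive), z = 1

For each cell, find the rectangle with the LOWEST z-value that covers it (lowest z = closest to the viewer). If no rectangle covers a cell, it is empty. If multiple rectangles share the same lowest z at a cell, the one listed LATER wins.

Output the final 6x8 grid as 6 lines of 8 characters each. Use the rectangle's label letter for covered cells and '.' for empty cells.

........
...AAAAA
...AAAAA
.BBB..CC
.BBB..CC
......CC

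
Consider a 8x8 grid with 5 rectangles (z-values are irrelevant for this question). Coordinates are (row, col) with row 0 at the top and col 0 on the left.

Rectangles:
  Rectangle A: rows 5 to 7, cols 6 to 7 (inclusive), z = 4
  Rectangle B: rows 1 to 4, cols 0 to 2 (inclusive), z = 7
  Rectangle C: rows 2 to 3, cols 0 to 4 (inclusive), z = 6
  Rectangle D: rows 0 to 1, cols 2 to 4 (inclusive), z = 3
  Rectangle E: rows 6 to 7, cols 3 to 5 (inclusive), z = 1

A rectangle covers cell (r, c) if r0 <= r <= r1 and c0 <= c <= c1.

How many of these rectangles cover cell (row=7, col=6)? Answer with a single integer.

Check cell (7,6):
  A: rows 5-7 cols 6-7 -> covers
  B: rows 1-4 cols 0-2 -> outside (row miss)
  C: rows 2-3 cols 0-4 -> outside (row miss)
  D: rows 0-1 cols 2-4 -> outside (row miss)
  E: rows 6-7 cols 3-5 -> outside (col miss)
Count covering = 1

Answer: 1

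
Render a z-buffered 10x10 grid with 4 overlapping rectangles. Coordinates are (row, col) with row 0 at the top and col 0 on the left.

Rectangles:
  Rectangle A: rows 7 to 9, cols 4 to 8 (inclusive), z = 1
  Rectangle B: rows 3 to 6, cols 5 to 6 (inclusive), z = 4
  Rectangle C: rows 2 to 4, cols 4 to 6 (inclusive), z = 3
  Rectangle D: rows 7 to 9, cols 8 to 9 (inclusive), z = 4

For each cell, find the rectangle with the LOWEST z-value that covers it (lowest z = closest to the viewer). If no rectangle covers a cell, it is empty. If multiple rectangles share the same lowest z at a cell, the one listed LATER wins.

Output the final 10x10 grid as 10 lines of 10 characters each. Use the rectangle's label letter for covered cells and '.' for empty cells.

..........
..........
....CCC...
....CCC...
....CCC...
.....BB...
.....BB...
....AAAAAD
....AAAAAD
....AAAAAD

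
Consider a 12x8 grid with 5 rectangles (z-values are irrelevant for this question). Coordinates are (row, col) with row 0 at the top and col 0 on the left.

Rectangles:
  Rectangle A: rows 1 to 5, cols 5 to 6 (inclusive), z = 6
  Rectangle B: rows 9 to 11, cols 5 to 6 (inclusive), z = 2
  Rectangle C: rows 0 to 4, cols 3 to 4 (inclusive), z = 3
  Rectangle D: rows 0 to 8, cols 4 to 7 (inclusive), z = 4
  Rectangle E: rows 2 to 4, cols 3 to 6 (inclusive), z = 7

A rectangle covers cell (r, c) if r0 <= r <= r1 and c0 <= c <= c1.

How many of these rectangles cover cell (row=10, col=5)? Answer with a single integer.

Check cell (10,5):
  A: rows 1-5 cols 5-6 -> outside (row miss)
  B: rows 9-11 cols 5-6 -> covers
  C: rows 0-4 cols 3-4 -> outside (row miss)
  D: rows 0-8 cols 4-7 -> outside (row miss)
  E: rows 2-4 cols 3-6 -> outside (row miss)
Count covering = 1

Answer: 1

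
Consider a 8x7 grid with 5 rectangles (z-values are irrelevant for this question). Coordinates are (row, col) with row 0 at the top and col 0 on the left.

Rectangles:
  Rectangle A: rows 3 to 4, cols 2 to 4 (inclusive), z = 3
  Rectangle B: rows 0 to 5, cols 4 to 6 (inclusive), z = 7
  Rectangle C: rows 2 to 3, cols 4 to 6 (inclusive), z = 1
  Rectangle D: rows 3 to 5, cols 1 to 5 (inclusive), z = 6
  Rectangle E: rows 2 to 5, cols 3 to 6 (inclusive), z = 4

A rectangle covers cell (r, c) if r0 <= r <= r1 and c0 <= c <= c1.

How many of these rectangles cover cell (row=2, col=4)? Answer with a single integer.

Answer: 3

Derivation:
Check cell (2,4):
  A: rows 3-4 cols 2-4 -> outside (row miss)
  B: rows 0-5 cols 4-6 -> covers
  C: rows 2-3 cols 4-6 -> covers
  D: rows 3-5 cols 1-5 -> outside (row miss)
  E: rows 2-5 cols 3-6 -> covers
Count covering = 3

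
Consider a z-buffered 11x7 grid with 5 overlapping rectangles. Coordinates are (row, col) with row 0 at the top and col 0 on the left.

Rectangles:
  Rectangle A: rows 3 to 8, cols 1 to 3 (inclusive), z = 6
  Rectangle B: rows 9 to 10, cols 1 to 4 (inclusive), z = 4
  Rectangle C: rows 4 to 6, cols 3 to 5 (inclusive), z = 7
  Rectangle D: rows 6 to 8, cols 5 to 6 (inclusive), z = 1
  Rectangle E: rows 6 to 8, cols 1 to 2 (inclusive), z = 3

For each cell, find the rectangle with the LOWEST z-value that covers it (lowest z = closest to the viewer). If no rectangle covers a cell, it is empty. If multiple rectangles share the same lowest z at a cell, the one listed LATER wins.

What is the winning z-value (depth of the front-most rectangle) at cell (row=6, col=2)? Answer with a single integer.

Answer: 3

Derivation:
Check cell (6,2):
  A: rows 3-8 cols 1-3 z=6 -> covers; best now A (z=6)
  B: rows 9-10 cols 1-4 -> outside (row miss)
  C: rows 4-6 cols 3-5 -> outside (col miss)
  D: rows 6-8 cols 5-6 -> outside (col miss)
  E: rows 6-8 cols 1-2 z=3 -> covers; best now E (z=3)
Winner: E at z=3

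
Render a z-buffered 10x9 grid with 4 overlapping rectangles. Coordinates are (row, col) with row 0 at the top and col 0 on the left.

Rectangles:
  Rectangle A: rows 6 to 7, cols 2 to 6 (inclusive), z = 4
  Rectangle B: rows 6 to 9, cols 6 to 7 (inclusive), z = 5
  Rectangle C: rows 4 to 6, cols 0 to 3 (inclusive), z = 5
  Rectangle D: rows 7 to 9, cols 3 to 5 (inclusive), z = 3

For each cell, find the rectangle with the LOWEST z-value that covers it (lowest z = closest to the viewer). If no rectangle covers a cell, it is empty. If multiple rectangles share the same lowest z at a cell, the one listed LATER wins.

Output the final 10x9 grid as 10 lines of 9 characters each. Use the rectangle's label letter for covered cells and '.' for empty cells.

.........
.........
.........
.........
CCCC.....
CCCC.....
CCAAAAAB.
..ADDDAB.
...DDDBB.
...DDDBB.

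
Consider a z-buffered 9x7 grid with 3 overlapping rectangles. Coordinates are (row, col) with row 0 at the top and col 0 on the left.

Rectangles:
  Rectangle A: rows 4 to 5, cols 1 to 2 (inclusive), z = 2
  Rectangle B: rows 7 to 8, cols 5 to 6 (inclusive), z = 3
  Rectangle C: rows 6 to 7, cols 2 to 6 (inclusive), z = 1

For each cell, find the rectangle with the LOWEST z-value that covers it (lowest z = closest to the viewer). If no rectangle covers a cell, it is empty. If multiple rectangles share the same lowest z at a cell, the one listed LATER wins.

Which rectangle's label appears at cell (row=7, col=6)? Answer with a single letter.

Answer: C

Derivation:
Check cell (7,6):
  A: rows 4-5 cols 1-2 -> outside (row miss)
  B: rows 7-8 cols 5-6 z=3 -> covers; best now B (z=3)
  C: rows 6-7 cols 2-6 z=1 -> covers; best now C (z=1)
Winner: C at z=1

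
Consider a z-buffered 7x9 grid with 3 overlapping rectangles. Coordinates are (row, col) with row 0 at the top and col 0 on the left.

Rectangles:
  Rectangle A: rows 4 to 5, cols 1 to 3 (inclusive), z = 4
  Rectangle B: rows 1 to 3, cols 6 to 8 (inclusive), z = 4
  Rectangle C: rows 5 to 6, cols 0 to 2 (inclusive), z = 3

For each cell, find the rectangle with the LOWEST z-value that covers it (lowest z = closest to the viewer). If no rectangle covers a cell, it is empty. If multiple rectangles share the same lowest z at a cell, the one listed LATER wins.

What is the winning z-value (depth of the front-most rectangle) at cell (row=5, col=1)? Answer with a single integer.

Answer: 3

Derivation:
Check cell (5,1):
  A: rows 4-5 cols 1-3 z=4 -> covers; best now A (z=4)
  B: rows 1-3 cols 6-8 -> outside (row miss)
  C: rows 5-6 cols 0-2 z=3 -> covers; best now C (z=3)
Winner: C at z=3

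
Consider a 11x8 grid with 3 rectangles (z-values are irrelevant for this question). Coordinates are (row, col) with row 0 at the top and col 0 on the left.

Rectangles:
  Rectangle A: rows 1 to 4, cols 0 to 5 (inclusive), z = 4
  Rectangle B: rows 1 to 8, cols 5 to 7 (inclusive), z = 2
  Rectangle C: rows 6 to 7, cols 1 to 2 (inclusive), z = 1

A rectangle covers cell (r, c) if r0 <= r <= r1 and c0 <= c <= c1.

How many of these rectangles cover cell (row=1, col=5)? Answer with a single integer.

Check cell (1,5):
  A: rows 1-4 cols 0-5 -> covers
  B: rows 1-8 cols 5-7 -> covers
  C: rows 6-7 cols 1-2 -> outside (row miss)
Count covering = 2

Answer: 2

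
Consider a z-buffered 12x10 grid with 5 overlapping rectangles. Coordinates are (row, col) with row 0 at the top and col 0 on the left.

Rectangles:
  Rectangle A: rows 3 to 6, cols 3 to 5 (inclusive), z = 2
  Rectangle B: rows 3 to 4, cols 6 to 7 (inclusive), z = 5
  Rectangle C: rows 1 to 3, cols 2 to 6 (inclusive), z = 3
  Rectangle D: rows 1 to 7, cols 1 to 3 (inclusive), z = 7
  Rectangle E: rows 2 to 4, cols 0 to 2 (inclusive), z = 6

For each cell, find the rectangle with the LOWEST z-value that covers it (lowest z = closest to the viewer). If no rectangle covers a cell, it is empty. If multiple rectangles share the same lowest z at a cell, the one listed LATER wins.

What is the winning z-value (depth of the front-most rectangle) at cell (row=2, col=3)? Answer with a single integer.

Answer: 3

Derivation:
Check cell (2,3):
  A: rows 3-6 cols 3-5 -> outside (row miss)
  B: rows 3-4 cols 6-7 -> outside (row miss)
  C: rows 1-3 cols 2-6 z=3 -> covers; best now C (z=3)
  D: rows 1-7 cols 1-3 z=7 -> covers; best now C (z=3)
  E: rows 2-4 cols 0-2 -> outside (col miss)
Winner: C at z=3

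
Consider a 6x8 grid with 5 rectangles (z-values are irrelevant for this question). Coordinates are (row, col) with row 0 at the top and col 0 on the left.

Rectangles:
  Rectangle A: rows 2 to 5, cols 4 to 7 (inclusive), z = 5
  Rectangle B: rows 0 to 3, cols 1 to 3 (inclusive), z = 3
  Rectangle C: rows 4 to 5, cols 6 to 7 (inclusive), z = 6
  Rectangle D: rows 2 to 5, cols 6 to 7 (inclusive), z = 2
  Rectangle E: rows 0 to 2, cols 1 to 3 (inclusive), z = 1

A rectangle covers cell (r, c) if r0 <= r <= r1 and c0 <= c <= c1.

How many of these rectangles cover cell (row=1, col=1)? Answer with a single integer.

Answer: 2

Derivation:
Check cell (1,1):
  A: rows 2-5 cols 4-7 -> outside (row miss)
  B: rows 0-3 cols 1-3 -> covers
  C: rows 4-5 cols 6-7 -> outside (row miss)
  D: rows 2-5 cols 6-7 -> outside (row miss)
  E: rows 0-2 cols 1-3 -> covers
Count covering = 2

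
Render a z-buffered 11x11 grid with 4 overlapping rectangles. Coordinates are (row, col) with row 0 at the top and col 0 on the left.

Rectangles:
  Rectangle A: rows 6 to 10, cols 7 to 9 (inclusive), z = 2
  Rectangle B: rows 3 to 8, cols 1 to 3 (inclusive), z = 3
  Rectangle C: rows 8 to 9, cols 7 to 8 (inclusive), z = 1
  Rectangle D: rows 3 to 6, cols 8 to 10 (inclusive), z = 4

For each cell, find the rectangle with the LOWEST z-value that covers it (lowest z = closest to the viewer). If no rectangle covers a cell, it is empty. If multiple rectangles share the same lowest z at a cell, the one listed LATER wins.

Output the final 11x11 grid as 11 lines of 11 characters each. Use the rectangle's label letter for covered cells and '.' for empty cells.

...........
...........
...........
.BBB....DDD
.BBB....DDD
.BBB....DDD
.BBB...AAAD
.BBB...AAA.
.BBB...CCA.
.......CCA.
.......AAA.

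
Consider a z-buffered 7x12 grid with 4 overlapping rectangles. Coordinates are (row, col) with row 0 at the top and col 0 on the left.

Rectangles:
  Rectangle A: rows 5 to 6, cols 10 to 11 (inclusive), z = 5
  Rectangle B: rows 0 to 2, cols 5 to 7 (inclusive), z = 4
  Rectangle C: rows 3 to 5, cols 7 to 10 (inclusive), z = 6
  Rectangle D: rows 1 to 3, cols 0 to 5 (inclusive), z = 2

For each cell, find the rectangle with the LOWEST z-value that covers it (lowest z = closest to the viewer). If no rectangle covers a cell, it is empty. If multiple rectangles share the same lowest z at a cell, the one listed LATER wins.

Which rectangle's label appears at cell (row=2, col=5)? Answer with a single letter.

Check cell (2,5):
  A: rows 5-6 cols 10-11 -> outside (row miss)
  B: rows 0-2 cols 5-7 z=4 -> covers; best now B (z=4)
  C: rows 3-5 cols 7-10 -> outside (row miss)
  D: rows 1-3 cols 0-5 z=2 -> covers; best now D (z=2)
Winner: D at z=2

Answer: D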